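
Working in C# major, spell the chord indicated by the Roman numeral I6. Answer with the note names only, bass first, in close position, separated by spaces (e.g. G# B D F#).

The numeral's case and figure indicate a major triad. In C# major its root, scale degree 1, is C#.
That chord is spelled C#-E#-G#.
With the 6 figure the chord is in first inversion; from the bass E# upward in close position it reads E#-G#-C#.

E# G# C#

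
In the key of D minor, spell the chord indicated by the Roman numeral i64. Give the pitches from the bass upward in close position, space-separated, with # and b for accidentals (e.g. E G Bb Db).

A D F

The numeral's case and figure indicate a minor triad. In D minor its root, scale degree 1, is D.
Stacking thirds from D gives D-F-A.
The figured bass 64 indicates second inversion, placing the fifth (A) in the bass: A-D-F.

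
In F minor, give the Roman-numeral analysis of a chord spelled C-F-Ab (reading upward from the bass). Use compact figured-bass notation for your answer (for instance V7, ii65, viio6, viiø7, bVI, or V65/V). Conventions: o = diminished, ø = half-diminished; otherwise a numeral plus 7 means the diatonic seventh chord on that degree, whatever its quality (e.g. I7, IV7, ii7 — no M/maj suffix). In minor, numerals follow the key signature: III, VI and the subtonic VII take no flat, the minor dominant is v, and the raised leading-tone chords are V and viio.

i64

The pitches F-Ab-C form a minor triad rooted on F.
In F minor, F is the tonic; the diatonic minor triad there is i.
With C in the bass the chord is in second inversion, so the figured bass is 64.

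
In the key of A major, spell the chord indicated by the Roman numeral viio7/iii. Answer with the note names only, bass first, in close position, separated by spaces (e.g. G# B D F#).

B# D# F# A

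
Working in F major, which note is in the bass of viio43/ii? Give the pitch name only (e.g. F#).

The applied chord viio43/ii is rooted on F#: F#-A-C-Eb.
The figure 43 means second inversion — the fifth is in the bass.

C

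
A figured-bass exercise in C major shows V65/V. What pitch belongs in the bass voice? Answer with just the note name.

F#

The applied chord V65/V is rooted on D: D-F#-A-C.
The figure 65 means first inversion — the third is in the bass.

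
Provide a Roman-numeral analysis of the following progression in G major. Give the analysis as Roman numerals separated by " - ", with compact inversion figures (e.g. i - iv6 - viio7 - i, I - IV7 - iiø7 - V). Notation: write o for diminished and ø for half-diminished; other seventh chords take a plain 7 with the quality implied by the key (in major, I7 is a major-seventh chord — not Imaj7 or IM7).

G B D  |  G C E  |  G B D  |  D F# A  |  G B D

G-B-D: major triad on G = scale degree 1 → I.
G-C-E: root C is the subdominant; major triad there is IV64.
G-B-D: major triad on G = scale degree 1 → I.
D-F#-A has root D, degree 5 in G major, so V.
G-B-D has root G, degree 1 in G major, so I.

I - IV64 - I - V - I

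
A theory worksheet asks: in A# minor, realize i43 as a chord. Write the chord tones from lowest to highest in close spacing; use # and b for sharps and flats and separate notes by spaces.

E# G# A# C#

The numeral's case and figure indicate a minor seventh chord. In A# minor its root, the first degree, is A#.
Stacking thirds from A# gives A#-C#-E#-G#.
With the 43 figure the chord is in second inversion; from the bass E# upward in close position it reads E#-G#-A#-C#.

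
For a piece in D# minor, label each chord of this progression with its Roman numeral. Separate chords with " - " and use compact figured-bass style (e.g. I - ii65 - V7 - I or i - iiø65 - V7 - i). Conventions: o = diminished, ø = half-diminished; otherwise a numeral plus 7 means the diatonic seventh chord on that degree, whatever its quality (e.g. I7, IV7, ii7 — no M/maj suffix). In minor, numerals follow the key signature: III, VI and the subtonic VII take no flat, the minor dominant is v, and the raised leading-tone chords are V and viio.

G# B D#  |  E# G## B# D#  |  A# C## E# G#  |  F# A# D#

G#-B-D#: root G# is the subdominant; minor triad there is iv.
E#-G##-B#-D# is the secondary dominant of V (dominant seventh chord on E#): V7/V.
A#-C##-E#-G# has root A#, degree 5 in D# minor, so V7.
F#-A#-D#: root D# is the tonic; minor triad there is i6.

iv - V7/V - V7 - i6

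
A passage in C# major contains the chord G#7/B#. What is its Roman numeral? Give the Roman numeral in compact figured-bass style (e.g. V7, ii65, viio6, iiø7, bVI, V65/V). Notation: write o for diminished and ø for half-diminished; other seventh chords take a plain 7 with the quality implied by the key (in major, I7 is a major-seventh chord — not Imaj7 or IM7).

V65

Stacked in thirds the chord is G#-B#-D#-F#: a dominant seventh chord on G#.
In C# major, G# is the dominant; the diatonic dominant seventh chord there is V7.
With B# in the bass the chord is in first inversion, so the figured bass is 65.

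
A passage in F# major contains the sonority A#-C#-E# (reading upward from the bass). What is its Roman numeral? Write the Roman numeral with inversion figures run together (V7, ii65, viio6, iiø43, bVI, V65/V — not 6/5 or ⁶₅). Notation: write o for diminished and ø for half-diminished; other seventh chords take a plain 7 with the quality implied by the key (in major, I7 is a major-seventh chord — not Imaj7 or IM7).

The pitches A#-C#-E# form a minor triad rooted on A#.
In F# major, A# is the mediant; the diatonic minor triad there is iii.

iii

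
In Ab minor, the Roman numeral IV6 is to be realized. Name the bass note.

F

IV in Ab minor has root Db; the chord is Db-F-Ab.
The figure 6 means first inversion — the third is in the bass.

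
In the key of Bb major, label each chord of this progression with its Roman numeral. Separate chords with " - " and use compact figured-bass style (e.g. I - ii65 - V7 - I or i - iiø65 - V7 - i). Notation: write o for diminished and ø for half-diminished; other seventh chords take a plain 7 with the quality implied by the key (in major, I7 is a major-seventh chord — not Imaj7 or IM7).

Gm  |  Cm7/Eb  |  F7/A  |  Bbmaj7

vi - ii65 - V65 - I7

Gm: minor triad on G = scale degree 6 → vi.
Cm7/Eb has root C, degree 2 in Bb major, so ii65.
F7/A: root F is the dominant; dominant seventh chord there is V65.
Bbmaj7: root Bb is the tonic; major seventh chord there is I7.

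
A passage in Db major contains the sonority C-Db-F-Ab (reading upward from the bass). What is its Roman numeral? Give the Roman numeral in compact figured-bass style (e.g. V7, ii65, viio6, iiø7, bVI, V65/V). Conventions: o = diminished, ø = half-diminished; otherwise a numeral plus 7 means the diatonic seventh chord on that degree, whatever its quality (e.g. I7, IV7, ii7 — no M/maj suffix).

I42

Stacked in thirds the chord is Db-F-Ab-C: a major seventh chord on Db.
Db is scale degree 1 in Db major, and a major seventh chord on that degree is written I7.
With C in the bass the chord is in third inversion, so the figured bass is 42.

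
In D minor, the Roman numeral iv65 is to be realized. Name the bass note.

iv in D minor has root G; the chord is G-Bb-D-F.
The figure 65 means first inversion — the third is in the bass.

Bb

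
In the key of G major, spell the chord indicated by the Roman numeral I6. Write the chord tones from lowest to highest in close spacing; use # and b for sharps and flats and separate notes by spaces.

In G major, scale degree 1 is G, and the diatonic chord built there is a major triad.
Stacking thirds from G gives G-B-D.
With the 6 figure the chord is in first inversion; from the bass B upward in close position it reads B-D-G.

B D G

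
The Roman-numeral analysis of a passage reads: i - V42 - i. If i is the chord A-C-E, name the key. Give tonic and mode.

A minor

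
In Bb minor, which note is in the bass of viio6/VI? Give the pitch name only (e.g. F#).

The applied chord viio6/VI is rooted on F: F-Ab-Cb.
The figure 6 means first inversion — the third is in the bass.

Ab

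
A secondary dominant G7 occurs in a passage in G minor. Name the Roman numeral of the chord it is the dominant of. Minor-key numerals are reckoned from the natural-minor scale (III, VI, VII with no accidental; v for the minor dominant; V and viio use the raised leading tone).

iv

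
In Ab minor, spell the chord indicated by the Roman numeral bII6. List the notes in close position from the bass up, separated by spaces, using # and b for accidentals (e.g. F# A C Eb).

Db Fb Bbb

Scale degree 2 in Ab minor is Bb; lowering it a half step gives Bbb. bII6 is the Neapolitan sixth — a major triad on the lowered second degree, here in its customary first inversion.
So the chord is Bbb-Db-Fb.
With the 6 figure the chord is in first inversion; from the bass Db upward in close position it reads Db-Fb-Bbb.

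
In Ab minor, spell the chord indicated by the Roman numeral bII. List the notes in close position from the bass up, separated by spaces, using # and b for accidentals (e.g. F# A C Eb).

Bbb Db Fb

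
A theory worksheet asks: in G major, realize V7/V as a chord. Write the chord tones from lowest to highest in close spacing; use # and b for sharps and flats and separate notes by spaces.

The slash means an applied dominant: we want the dominant of V. In G major, V is D major, and its dominant is built on A.
Building a dominant seventh chord on A gives A-C#-E-G.

A C# E G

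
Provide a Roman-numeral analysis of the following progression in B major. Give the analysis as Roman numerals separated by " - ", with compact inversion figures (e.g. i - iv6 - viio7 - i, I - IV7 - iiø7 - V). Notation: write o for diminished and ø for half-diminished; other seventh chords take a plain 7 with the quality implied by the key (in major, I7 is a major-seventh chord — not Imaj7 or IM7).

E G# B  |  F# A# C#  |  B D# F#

E-G#-B has root E, degree 4 in B major, so IV.
F#-A#-C#: root F# is the dominant; major triad there is V.
B-D#-F#: major triad on B = scale degree 1 → I.

IV - V - I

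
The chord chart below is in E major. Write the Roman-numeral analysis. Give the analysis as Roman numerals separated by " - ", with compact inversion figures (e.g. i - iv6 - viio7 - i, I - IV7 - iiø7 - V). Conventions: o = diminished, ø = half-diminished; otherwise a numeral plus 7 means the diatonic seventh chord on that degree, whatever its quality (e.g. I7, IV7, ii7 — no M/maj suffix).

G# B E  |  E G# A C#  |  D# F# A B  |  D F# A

I6 - IV43 - V65 - bVII

G#-B-E: major triad on E = scale degree 1 → I6.
E-G#-A-C#: root A is the subdominant; major seventh chord there is IV43.
D#-F#-A-B: dominant seventh chord on B = scale degree 5 → V65.
D-F#-A: major triad on D — chromatic; bVII (borrowed from the parallel minor).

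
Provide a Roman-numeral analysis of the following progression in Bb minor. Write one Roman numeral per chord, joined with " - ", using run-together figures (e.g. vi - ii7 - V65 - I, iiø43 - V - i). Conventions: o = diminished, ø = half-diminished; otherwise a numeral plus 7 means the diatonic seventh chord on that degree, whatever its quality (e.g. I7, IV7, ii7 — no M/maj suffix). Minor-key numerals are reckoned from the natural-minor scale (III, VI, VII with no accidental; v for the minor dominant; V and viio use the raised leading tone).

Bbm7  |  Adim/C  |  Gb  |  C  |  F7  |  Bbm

Bbm7 has root Bb, degree 1 in Bb minor, so i7.
Adim/C: diminished triad on A = scale degree 7 → viio6.
Gb: major triad on Gb = scale degree 6 → VI.
C is the secondary dominant of V (major triad on C): V/V.
F7: root F is the dominant; dominant seventh chord there is V7.
Bbm has root Bb, degree 1 in Bb minor, so i.

i7 - viio6 - VI - V/V - V7 - i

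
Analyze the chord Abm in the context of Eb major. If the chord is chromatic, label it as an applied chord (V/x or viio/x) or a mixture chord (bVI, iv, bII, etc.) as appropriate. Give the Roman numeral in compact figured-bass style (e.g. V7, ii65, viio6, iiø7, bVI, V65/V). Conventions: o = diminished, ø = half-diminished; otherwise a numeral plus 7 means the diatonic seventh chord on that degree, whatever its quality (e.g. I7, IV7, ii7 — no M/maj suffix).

The pitches Ab-Cb-Eb form a minor triad rooted on Ab.
Ab is the fourth degree of Eb major. This is the minor subdominant, borrowed from the parallel minor.

iv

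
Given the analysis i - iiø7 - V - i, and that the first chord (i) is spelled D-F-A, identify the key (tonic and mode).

D minor

i is given as D-F-A — a minor triad with root D.
If D is scale degree 1 and the mode makes that degree carry a minor triad, the tonic is D and the mode is minor.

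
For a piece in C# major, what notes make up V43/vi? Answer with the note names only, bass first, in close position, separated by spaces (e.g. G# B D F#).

B# D# E# G##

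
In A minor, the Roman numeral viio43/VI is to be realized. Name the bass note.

Bb

The applied chord viio43/VI is rooted on E: E-G-Bb-Db.
The figure 43 means second inversion — the fifth is in the bass.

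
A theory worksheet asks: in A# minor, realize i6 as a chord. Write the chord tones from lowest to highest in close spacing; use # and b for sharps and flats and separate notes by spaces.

C# E# A#

The numeral's case and figure indicate a minor triad. In A# minor its root, the tonic, is A#.
Stacking thirds from A# gives A#-C#-E#.
With the 6 figure the chord is in first inversion; from the bass C# upward in close position it reads C#-E#-A#.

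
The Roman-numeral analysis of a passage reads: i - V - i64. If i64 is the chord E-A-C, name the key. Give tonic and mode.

The anchor chord is a minor triad on A, labeled i64.
If A is scale degree 1 and the mode makes that degree carry a minor triad, the tonic is A and the mode is minor.

A minor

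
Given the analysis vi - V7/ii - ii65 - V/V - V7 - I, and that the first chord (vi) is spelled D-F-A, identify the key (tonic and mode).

The chord Dm is a minor triad rooted on D; its label is vi.
If D is scale degree 6 and the mode makes that degree carry a minor triad, the tonic is F and the mode is major.

F major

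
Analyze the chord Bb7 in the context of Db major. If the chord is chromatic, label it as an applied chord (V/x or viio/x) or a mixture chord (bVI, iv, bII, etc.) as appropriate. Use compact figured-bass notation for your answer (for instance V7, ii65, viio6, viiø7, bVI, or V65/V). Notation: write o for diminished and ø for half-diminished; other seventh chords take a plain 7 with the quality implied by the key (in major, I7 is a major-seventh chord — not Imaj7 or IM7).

V7/ii

The pitches Bb-D-F-Ab form a dominant seventh chord rooted on Bb.
Bb is not a diatonic chord root with this quality in Db major, but it lies a perfect fifth above Eb (ii), so the chord functions as an applied dominant of ii.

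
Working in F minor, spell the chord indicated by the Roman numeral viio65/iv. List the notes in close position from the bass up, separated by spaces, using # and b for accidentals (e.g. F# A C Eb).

viio65/iv is a secondary leading-tone chord. The target iv is Bb in F minor; the applied chord is rooted a semitone below, on A.
Building a fully diminished seventh chord on A gives A-C-Eb-Gb.
With the 65 figure the chord is in first inversion; from the bass C upward in close position it reads C-Eb-Gb-A.

C Eb Gb A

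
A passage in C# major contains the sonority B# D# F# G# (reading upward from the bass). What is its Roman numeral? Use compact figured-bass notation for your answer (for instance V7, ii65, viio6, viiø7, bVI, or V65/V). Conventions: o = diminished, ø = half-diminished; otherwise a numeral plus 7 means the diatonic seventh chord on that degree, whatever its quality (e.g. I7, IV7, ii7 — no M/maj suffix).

V65

The pitches G#-B#-D#-F# form a dominant seventh chord rooted on G#.
In C# major, G# is the dominant; the diatonic dominant seventh chord there is V7.
With B# in the bass the chord is in first inversion, so the figured bass is 65.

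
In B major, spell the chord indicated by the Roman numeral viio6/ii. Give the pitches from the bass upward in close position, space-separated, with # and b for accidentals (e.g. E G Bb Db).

D# F# B#

viio6/ii is a secondary leading-tone chord. The target ii is C# in B major; the applied chord is rooted a semitone below, on B#.
Building a diminished triad on B# gives B#-D#-F#.
The figured bass 6 indicates first inversion, placing the third (D#) in the bass: D#-F#-B#.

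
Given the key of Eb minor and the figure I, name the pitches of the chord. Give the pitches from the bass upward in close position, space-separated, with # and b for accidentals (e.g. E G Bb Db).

I is the major tonic (Picardy third), borrowed from the parallel major. In Eb minor that root is Eb.
So the chord is Eb-G-Bb, a major triad.

Eb G Bb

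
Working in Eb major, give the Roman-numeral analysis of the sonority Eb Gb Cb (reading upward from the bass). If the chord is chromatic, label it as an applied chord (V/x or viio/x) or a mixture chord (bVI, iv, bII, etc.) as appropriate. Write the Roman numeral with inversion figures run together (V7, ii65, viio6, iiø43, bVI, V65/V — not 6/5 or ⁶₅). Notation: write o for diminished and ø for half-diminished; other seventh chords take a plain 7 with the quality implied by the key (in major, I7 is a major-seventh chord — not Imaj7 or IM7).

Stacked in thirds the chord is Cb-Eb-Gb: a major triad on Cb.
Cb is the lowered sixth degree of Eb major (diatonic 6 would be C). This is a major triad on the lowered sixth degree, borrowed from the parallel minor.
With Eb in the bass the chord is in first inversion, so the figured bass is 6.

bVI6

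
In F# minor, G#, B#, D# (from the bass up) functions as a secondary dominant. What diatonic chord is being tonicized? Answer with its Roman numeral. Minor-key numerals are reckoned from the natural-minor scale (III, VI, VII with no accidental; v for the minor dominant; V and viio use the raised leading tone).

V

The chord is a major triad on G#.
A dominant resolves down a perfect fifth: G# → C#. In F# minor, C# is scale degree 5, i.e. V.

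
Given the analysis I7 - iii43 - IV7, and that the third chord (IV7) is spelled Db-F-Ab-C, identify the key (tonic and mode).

Ab major

IV7 is given as Db-F-Ab-C — a major seventh chord with root Db.
If Db is scale degree 4 and the mode makes that degree carry a major seventh chord, the tonic is Ab and the mode is major.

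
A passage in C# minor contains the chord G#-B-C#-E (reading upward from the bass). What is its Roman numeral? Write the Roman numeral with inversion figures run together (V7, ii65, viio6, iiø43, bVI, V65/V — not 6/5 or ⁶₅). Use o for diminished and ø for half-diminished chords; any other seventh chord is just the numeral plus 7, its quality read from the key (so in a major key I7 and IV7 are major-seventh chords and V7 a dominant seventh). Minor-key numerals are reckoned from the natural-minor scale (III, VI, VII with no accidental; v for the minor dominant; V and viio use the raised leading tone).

The pitches C#-E-G#-B form a minor seventh chord rooted on C#.
In C# minor, C# is the tonic; the diatonic minor seventh chord there is i7.
With G# in the bass the chord is in second inversion, so the figured bass is 43.

i43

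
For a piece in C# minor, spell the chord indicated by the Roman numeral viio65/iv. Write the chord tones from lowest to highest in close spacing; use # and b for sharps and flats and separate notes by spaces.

G# B D E#

viio65/iv is a secondary leading-tone chord. The target iv is F# in C# minor; the applied chord is rooted a semitone below, on E#.
Building a fully diminished seventh chord on E# gives E#-G#-B-D.
With the 65 figure the chord is in first inversion; from the bass G# upward in close position it reads G#-B-D-E#.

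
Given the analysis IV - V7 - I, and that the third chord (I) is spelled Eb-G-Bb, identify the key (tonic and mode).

Eb major

The chord Eb is a major triad rooted on Eb; its label is I.
If Eb is scale degree 1 and the mode makes that degree carry a major triad, the tonic is Eb and the mode is major.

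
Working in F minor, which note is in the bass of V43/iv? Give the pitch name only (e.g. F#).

C

The applied chord V43/iv is rooted on F: F-A-C-Eb.
The figure 43 means second inversion — the fifth is in the bass.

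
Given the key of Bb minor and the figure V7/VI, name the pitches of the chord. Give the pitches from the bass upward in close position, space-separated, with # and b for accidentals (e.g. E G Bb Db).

Db F Ab Cb

The slash means an applied dominant: we want the dominant of VI. In Bb minor, VI is Gb major, and its dominant is built on Db.
Building a dominant seventh chord on Db gives Db-F-Ab-Cb.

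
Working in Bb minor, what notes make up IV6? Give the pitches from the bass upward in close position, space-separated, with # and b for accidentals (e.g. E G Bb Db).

G Bb Eb

IV6 is the major subdominant, borrowed from the parallel major. In Bb minor that root is Eb.
So the chord is Eb-G-Bb, a major triad.
The figured bass 6 indicates first inversion, placing the third (G) in the bass: G-Bb-Eb.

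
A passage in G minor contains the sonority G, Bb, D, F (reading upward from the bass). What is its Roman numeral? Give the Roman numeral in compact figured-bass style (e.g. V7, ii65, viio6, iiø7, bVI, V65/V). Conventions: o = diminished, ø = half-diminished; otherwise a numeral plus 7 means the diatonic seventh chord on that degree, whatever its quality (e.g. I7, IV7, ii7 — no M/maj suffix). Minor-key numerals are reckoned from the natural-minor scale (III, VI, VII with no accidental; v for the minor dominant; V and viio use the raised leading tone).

i7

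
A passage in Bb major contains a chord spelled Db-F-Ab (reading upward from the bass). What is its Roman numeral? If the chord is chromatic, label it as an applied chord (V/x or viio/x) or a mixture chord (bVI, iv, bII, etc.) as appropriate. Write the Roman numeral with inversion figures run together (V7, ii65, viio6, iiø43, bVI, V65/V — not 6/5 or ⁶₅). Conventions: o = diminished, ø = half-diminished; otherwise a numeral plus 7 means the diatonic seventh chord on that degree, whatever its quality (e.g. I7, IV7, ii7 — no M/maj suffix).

The pitches Db-F-Ab form a major triad rooted on Db.
Db is the lowered third degree of Bb major (diatonic 3 would be D). This is a major triad on the lowered third degree, borrowed from the parallel minor.

bIII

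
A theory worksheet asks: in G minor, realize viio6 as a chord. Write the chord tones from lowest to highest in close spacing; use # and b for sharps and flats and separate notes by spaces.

In G minor, the leading-tone chord is built on the raised seventh degree, F#.
That chord is spelled F#-A-C.
The figured bass 6 indicates first inversion, placing the third (A) in the bass: A-C-F#.

A C F#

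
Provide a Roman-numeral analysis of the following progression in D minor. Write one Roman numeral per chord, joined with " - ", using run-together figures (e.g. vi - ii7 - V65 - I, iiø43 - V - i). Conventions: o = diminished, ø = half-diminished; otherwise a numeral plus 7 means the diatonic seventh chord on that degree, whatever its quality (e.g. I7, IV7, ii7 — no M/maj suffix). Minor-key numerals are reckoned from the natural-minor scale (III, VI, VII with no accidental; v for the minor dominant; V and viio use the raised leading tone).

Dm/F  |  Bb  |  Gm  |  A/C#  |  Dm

Dm/F: root D is the tonic; minor triad there is i6.
Bb: root Bb is the submediant; major triad there is VI.
Gm: root G is the subdominant; minor triad there is iv.
A/C#: major triad on A = scale degree 5 → V6.
Dm: root D is the tonic; minor triad there is i.

i6 - VI - iv - V6 - i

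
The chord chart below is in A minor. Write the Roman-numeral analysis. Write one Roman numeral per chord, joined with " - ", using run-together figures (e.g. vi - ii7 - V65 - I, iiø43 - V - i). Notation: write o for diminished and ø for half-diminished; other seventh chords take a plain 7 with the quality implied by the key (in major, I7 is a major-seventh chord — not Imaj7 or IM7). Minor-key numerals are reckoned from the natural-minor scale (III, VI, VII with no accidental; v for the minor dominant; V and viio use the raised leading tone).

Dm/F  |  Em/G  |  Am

iv6 - v6 - i

Dm/F has root D, degree 4 in A minor, so iv6.
Em/G: minor triad on E = scale degree 5 → v6.
Am has root A, degree 1 in A minor, so i.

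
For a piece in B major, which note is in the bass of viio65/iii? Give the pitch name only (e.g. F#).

E#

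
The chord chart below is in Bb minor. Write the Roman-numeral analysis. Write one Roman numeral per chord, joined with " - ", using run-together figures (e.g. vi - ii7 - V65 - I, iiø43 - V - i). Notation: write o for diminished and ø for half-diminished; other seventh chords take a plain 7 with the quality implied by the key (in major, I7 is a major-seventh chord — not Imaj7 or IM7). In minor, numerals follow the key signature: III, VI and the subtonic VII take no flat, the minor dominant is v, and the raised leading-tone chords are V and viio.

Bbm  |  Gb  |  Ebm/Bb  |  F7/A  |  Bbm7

Bbm: root Bb is the tonic; minor triad there is i.
Gb: major triad on Gb = scale degree 6 → VI.
Ebm/Bb: root Eb is the subdominant; minor triad there is iv64.
F7/A has root F, degree 5 in Bb minor, so V65.
Bbm7 has root Bb, degree 1 in Bb minor, so i7.

i - VI - iv64 - V65 - i7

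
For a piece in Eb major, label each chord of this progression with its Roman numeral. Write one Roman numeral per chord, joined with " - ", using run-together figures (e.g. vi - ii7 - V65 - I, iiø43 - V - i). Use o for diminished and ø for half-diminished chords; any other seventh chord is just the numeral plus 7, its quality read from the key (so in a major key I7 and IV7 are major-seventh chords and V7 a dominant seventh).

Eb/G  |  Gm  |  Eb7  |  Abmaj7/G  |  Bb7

Eb/G: major triad on Eb = scale degree 1 → I6.
Gm: minor triad on G = scale degree 3 → iii.
Eb7 is the secondary dominant of IV (dominant seventh chord on Eb): V7/IV.
Abmaj7/G has root Ab, degree 4 in Eb major, so IV42.
Bb7: root Bb is the dominant; dominant seventh chord there is V7.

I6 - iii - V7/IV - IV42 - V7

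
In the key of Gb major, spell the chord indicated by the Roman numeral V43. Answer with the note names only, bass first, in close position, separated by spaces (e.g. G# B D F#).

Ab Cb Db F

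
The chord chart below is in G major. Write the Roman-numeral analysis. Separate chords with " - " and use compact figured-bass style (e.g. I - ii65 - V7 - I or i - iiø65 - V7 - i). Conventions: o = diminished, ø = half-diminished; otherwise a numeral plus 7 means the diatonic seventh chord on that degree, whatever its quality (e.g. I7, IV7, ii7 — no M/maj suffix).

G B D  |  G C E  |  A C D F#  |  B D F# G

I - IV64 - V43 - I65

G-B-D: root G is the tonic; major triad there is I.
G-C-E has root C, degree 4 in G major, so IV64.
A-C-D-F#: dominant seventh chord on D = scale degree 5 → V43.
B-D-F#-G: major seventh chord on G = scale degree 1 → I65.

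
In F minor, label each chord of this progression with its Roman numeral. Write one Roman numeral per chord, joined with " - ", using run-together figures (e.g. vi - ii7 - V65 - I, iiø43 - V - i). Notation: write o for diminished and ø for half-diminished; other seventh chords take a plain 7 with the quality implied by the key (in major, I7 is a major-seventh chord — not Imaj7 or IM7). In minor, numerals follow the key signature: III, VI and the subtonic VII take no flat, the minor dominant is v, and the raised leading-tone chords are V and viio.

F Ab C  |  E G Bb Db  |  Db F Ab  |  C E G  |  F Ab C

i - viio7 - VI - V - i

F-Ab-C: root F is the tonic; minor triad there is i.
E-G-Bb-Db: root E is the leading tone; fully diminished seventh chord there is viio7.
Db-F-Ab has root Db, degree 6 in F minor, so VI.
C-E-G: major triad on C = scale degree 5 → V.
F-Ab-C has root F, degree 1 in F minor, so i.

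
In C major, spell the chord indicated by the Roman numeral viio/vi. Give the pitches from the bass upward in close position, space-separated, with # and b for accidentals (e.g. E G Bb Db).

G# B D

The slash marks an applied leading-tone chord: viio of vi. In C major, vi is A, so the leading tone to it is G#, a half step below.
Building a diminished triad on G# gives G#-B-D.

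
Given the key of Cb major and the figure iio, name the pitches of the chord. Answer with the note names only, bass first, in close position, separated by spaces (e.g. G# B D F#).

Db Fb Abb

iio is the diminished supertonic triad, borrowed from the parallel minor. In Cb major that root is Db.
So the chord is Db-Fb-Abb, a diminished triad.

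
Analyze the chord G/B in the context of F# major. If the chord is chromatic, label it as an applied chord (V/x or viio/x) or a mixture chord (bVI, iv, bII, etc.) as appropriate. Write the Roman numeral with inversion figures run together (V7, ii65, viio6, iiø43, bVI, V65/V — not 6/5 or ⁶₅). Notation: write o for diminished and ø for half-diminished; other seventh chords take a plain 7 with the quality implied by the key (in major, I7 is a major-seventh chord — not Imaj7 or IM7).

bII6

The pitches G-B-D form a major triad rooted on G.
G is the lowered second degree of F# major (diatonic 2 would be G#). This is the Neapolitan sixth — a major triad on the lowered second degree, here in its customary first inversion.
With B in the bass the chord is in first inversion, so the figured bass is 6.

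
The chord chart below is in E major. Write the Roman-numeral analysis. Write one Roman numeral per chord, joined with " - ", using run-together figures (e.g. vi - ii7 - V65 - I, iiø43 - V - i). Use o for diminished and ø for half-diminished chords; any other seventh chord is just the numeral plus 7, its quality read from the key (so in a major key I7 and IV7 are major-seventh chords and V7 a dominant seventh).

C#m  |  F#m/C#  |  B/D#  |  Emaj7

vi - ii64 - V6 - I7

C#m: minor triad on C# = scale degree 6 → vi.
F#m/C#: minor triad on F# = scale degree 2 → ii64.
B/D#: major triad on B = scale degree 5 → V6.
Emaj7: root E is the tonic; major seventh chord there is I7.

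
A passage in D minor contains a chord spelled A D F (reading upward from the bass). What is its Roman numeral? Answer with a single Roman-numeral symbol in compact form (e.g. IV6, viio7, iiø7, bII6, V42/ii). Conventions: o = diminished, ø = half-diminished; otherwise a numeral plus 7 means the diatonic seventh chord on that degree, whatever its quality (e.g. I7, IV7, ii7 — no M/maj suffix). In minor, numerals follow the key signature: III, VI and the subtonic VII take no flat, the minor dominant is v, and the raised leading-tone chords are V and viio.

The pitches D-F-A form a minor triad rooted on D.
D is scale degree 1 in D minor, and a minor triad on that degree is written i.
With A in the bass the chord is in second inversion, so the figured bass is 64.

i64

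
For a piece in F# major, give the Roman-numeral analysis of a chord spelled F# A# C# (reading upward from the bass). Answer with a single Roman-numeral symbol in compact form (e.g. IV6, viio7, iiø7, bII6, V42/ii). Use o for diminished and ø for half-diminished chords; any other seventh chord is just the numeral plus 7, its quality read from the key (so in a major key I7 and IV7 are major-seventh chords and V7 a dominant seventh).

I

Stacked in thirds the chord is F#-A#-C#: a major triad on F#.
F# is scale degree 1 in F# major, and a major triad on that degree is written I.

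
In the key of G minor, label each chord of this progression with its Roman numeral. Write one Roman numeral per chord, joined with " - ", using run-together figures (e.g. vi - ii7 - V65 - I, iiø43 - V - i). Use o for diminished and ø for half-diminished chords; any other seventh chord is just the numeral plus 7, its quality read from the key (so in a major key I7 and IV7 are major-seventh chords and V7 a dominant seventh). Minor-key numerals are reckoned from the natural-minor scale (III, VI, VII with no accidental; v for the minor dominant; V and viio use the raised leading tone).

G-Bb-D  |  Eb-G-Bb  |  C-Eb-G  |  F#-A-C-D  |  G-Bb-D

i - VI - iv - V65 - i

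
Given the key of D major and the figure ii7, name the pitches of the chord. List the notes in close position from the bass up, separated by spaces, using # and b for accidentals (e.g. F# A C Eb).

E G B D

The numeral's case and figure indicate a minor seventh chord. In D major its root, the second degree, is E.
Stacking thirds from E gives E-G-B-D.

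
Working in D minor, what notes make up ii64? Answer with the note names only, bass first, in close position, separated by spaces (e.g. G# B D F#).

B E G

ii64 is the minor supertonic, borrowed from the parallel major (the Dorian ii). In D minor that root is E.
So the chord is E-G-B.
With the 64 figure the chord is in second inversion; from the bass B upward in close position it reads B-E-G.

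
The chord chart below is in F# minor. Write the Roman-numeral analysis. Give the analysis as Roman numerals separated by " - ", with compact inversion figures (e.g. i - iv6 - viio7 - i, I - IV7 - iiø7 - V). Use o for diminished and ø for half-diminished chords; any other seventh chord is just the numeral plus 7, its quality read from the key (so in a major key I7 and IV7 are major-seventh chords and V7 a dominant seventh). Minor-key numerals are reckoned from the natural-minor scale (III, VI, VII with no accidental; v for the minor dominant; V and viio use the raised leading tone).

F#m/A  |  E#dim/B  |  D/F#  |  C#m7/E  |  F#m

F#m/A: minor triad on F# = scale degree 1 → i6.
E#dim/B has root E#, degree 7 in F# minor, so viio64.
D/F#: major triad on D = scale degree 6 → VI6.
C#m7/E: minor seventh chord on C# = scale degree 5 → v65.
F#m: minor triad on F# = scale degree 1 → i.

i6 - viio64 - VI6 - v65 - i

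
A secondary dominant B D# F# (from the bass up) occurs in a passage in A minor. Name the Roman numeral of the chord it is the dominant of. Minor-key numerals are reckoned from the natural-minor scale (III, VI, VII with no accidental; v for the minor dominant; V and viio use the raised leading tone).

The chord is a major triad on B.
A dominant resolves down a perfect fifth: B → E. In A minor, E is scale degree 5, i.e. V.

V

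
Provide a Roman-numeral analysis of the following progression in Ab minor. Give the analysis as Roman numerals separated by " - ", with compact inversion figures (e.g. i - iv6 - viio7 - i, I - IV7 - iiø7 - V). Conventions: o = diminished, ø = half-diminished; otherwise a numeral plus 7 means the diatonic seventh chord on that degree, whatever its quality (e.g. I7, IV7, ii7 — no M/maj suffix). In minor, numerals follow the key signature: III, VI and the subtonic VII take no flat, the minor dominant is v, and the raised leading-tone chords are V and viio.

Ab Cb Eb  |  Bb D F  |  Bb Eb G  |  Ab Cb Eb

Ab-Cb-Eb has root Ab, degree 1 in Ab minor, so i.
Bb-D-F: a major triad on Bb, the applied dominant of V → V/V.
Bb-Eb-G has root Eb, degree 5 in Ab minor, so V64.
Ab-Cb-Eb: minor triad on Ab = scale degree 1 → i.

i - V/V - V64 - i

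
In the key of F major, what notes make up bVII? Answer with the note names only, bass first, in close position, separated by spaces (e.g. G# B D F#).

Eb G Bb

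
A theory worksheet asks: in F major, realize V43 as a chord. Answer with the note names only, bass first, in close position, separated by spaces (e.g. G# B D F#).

G Bb C E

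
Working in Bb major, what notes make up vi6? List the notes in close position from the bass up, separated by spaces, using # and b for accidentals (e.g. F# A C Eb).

Bb D G

In Bb major, scale degree 6 is G, and the diatonic chord built there is a minor triad.
Stacking thirds from G gives G-Bb-D.
The figured bass 6 indicates first inversion, placing the third (Bb) in the bass: Bb-D-G.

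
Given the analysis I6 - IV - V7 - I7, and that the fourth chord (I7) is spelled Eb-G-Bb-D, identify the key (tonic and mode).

Eb major

I7 is given as Eb-G-Bb-D — a major seventh chord with root Eb.
If Eb is scale degree 1 and the mode makes that degree carry a major seventh chord, the tonic is Eb and the mode is major.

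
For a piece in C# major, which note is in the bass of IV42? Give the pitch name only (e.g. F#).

E#

IV in C# major has root F#; the chord is F#-A#-C#-E#.
The figure 42 means third inversion — the seventh is in the bass.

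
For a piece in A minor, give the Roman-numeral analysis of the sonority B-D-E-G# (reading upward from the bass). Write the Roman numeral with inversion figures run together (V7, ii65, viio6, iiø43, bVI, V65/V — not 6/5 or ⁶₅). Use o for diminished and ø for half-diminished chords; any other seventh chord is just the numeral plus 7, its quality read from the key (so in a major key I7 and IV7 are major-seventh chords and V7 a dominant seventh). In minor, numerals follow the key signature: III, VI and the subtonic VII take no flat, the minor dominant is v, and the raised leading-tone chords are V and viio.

V43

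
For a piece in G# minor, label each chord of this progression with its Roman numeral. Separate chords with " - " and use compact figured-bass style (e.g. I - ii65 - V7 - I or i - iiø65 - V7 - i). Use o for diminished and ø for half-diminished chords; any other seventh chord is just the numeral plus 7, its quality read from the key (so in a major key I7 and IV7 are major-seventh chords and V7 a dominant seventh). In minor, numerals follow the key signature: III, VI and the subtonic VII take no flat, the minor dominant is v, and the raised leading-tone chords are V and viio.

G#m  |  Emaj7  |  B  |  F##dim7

G#m has root G#, degree 1 in G# minor, so i.
Emaj7: major seventh chord on E = scale degree 6 → VI7.
B: root B is the mediant; major triad there is III.
F##dim7: root F## is the leading tone; fully diminished seventh chord there is viio7.

i - VI7 - III - viio7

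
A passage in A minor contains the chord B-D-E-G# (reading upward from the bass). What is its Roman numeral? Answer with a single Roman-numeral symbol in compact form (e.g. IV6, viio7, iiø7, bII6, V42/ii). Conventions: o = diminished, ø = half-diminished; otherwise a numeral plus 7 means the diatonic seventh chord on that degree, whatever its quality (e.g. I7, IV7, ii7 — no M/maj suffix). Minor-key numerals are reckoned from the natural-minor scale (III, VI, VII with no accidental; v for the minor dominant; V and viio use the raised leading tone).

V43

Stacked in thirds the chord is E-G#-B-D: a dominant seventh chord on E.
In A minor, E is the dominant; the diatonic dominant seventh chord there is V7.
With B in the bass the chord is in second inversion, so the figured bass is 43.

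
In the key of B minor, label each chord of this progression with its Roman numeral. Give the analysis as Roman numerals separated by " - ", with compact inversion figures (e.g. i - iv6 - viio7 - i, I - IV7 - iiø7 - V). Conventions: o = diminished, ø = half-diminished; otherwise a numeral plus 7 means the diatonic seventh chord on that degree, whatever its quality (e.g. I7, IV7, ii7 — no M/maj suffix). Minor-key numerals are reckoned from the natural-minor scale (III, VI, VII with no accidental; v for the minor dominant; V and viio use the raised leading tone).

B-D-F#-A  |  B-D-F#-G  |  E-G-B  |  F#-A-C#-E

i7 - VI65 - iv - v7

B-D-F#-A: root B is the tonic; minor seventh chord there is i7.
B-D-F#-G: root G is the submediant; major seventh chord there is VI65.
E-G-B: root E is the subdominant; minor triad there is iv.
F#-A-C#-E: root F# is the dominant; minor seventh chord there is v7.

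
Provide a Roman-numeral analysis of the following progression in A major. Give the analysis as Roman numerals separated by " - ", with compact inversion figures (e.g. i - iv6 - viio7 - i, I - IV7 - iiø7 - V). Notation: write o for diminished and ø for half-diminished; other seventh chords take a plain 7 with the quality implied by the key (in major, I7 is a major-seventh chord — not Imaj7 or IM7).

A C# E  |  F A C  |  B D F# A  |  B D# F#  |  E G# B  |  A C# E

I - bVI - ii7 - V/V - V - I

A-C#-E has root A, degree 1 in A major, so I.
F-A-C: major triad on F — chromatic; bVI (borrowed from the parallel minor).
B-D-F#-A has root B, degree 2 in A major, so ii7.
B-D#-F#: a major triad on B, the applied dominant of V → V/V.
E-G#-B has root E, degree 5 in A major, so V.
A-C#-E has root A, degree 1 in A major, so I.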